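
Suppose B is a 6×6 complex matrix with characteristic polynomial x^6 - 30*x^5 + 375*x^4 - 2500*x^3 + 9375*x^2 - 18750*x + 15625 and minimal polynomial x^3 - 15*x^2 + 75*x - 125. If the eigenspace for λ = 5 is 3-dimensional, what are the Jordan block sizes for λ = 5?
Block sizes for λ = 5: [3, 2, 1]

Step 1 — from the characteristic polynomial, algebraic multiplicity of λ = 5 is 6. From dim ker(B − (5)·I) = 3, there are exactly 3 Jordan blocks for λ = 5.
Step 2 — from the minimal polynomial, the factor (x − 5)^3 tells us the largest block for λ = 5 has size 3.
Step 3 — with total size 6, 3 blocks, and largest block 3, the block sizes (in nonincreasing order) are [3, 2, 1].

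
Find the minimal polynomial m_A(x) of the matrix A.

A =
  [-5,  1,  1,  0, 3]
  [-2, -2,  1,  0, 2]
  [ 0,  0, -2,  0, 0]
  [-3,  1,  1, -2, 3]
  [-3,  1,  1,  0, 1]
x^3 + 6*x^2 + 12*x + 8

The characteristic polynomial is χ_A(x) = (x + 2)^5, so the eigenvalues are known. The minimal polynomial is
  m_A(x) = Π_λ (x − λ)^{k_λ}
where k_λ is the size of the *largest* Jordan block for λ (equivalently, the smallest k with (A − λI)^k v = 0 for every generalised eigenvector v of λ).

  λ = -2: largest Jordan block has size 3, contributing (x + 2)^3

So m_A(x) = (x + 2)^3 = x^3 + 6*x^2 + 12*x + 8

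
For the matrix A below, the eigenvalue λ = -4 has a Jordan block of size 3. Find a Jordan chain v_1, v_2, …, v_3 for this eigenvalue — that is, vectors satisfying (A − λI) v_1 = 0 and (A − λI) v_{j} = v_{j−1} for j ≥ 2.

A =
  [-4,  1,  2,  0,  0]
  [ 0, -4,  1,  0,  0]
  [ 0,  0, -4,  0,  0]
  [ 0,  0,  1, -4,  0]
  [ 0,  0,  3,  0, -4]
A Jordan chain for λ = -4 of length 3:
v_1 = (1, 0, 0, 0, 0)ᵀ
v_2 = (2, 1, 0, 1, 3)ᵀ
v_3 = (0, 0, 1, 0, 0)ᵀ

Let N = A − (-4)·I. We want v_3 with N^3 v_3 = 0 but N^2 v_3 ≠ 0; then v_{j-1} := N · v_j for j = 3, …, 2.

Pick v_3 = (0, 0, 1, 0, 0)ᵀ.
Then v_2 = N · v_3 = (2, 1, 0, 1, 3)ᵀ.
Then v_1 = N · v_2 = (1, 0, 0, 0, 0)ᵀ.

Sanity check: (A − (-4)·I) v_1 = (0, 0, 0, 0, 0)ᵀ = 0. ✓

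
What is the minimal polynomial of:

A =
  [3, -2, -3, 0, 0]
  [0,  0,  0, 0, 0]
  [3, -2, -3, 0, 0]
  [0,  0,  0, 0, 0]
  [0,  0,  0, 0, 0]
x^2

The characteristic polynomial is χ_A(x) = x^5, so the eigenvalues are known. The minimal polynomial is
  m_A(x) = Π_λ (x − λ)^{k_λ}
where k_λ is the size of the *largest* Jordan block for λ (equivalently, the smallest k with (A − λI)^k v = 0 for every generalised eigenvector v of λ).

  λ = 0: largest Jordan block has size 2, contributing (x − 0)^2

So m_A(x) = x^2 = x^2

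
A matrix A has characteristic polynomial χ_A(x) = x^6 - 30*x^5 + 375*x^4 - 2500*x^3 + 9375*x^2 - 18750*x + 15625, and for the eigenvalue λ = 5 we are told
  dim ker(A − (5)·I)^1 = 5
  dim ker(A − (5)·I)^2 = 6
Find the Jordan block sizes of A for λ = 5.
Block sizes for λ = 5: [2, 1, 1, 1, 1]

From the dimensions of kernels of powers, the number of Jordan blocks of size at least j is d_j − d_{j−1} where d_j = dim ker(N^j) (with d_0 = 0). Computing the differences gives [5, 1].
The number of blocks of size exactly k is (#blocks of size ≥ k) − (#blocks of size ≥ k + 1), so the partition is: 4 block(s) of size 1, 1 block(s) of size 2.
In nonincreasing order the block sizes are [2, 1, 1, 1, 1].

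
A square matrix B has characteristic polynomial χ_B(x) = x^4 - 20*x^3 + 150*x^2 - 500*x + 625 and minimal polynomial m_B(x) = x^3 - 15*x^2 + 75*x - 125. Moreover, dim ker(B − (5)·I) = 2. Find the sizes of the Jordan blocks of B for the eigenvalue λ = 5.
Block sizes for λ = 5: [3, 1]

Step 1 — from the characteristic polynomial, algebraic multiplicity of λ = 5 is 4. From dim ker(B − (5)·I) = 2, there are exactly 2 Jordan blocks for λ = 5.
Step 2 — from the minimal polynomial, the factor (x − 5)^3 tells us the largest block for λ = 5 has size 3.
Step 3 — with total size 4, 2 blocks, and largest block 3, the block sizes (in nonincreasing order) are [3, 1].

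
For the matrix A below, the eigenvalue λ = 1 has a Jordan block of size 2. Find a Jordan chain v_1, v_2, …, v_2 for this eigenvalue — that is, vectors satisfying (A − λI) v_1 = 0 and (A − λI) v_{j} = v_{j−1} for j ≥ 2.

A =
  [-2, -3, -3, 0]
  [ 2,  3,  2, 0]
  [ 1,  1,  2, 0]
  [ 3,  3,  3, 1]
A Jordan chain for λ = 1 of length 2:
v_1 = (-3, 2, 1, 3)ᵀ
v_2 = (1, 0, 0, 0)ᵀ

Let N = A − (1)·I. We want v_2 with N^2 v_2 = 0 but N^1 v_2 ≠ 0; then v_{j-1} := N · v_j for j = 2, …, 2.

Pick v_2 = (1, 0, 0, 0)ᵀ.
Then v_1 = N · v_2 = (-3, 2, 1, 3)ᵀ.

Sanity check: (A − (1)·I) v_1 = (0, 0, 0, 0)ᵀ = 0. ✓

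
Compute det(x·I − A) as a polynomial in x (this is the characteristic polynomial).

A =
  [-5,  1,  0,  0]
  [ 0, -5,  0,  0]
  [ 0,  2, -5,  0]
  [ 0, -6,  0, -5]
x^4 + 20*x^3 + 150*x^2 + 500*x + 625

Expanding det(x·I − A) (e.g. by cofactor expansion or by noting that A is similar to its Jordan form J, which has the same characteristic polynomial as A) gives
  χ_A(x) = x^4 + 20*x^3 + 150*x^2 + 500*x + 625
which factors as (x + 5)^4. The eigenvalues (with algebraic multiplicities) are λ = -5 with multiplicity 4.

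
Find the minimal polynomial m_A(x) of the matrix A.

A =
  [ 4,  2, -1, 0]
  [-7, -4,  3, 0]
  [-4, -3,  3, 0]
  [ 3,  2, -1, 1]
x^3 - 3*x^2 + 3*x - 1

The characteristic polynomial is χ_A(x) = (x - 1)^4, so the eigenvalues are known. The minimal polynomial is
  m_A(x) = Π_λ (x − λ)^{k_λ}
where k_λ is the size of the *largest* Jordan block for λ (equivalently, the smallest k with (A − λI)^k v = 0 for every generalised eigenvector v of λ).

  λ = 1: largest Jordan block has size 3, contributing (x − 1)^3

So m_A(x) = (x - 1)^3 = x^3 - 3*x^2 + 3*x - 1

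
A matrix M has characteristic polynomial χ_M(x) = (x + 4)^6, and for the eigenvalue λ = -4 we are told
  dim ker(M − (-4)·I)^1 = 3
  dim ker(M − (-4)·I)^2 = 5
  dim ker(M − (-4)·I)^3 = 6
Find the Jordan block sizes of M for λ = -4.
Block sizes for λ = -4: [3, 2, 1]

From the dimensions of kernels of powers, the number of Jordan blocks of size at least j is d_j − d_{j−1} where d_j = dim ker(N^j) (with d_0 = 0). Computing the differences gives [3, 2, 1].
The number of blocks of size exactly k is (#blocks of size ≥ k) − (#blocks of size ≥ k + 1), so the partition is: 1 block(s) of size 1, 1 block(s) of size 2, 1 block(s) of size 3.
In nonincreasing order the block sizes are [3, 2, 1].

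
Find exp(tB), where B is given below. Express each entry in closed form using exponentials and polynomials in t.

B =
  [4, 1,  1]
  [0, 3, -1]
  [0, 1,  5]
e^{tB} =
  [exp(4*t), t*exp(4*t), t*exp(4*t)]
  [0, -t*exp(4*t) + exp(4*t), -t*exp(4*t)]
  [0, t*exp(4*t), t*exp(4*t) + exp(4*t)]

Strategy: write B = P · J · P⁻¹ where J is a Jordan canonical form, so e^{tB} = P · e^{tJ} · P⁻¹, and e^{tJ} can be computed block-by-block.

B has Jordan form
J =
  [4, 1, 0]
  [0, 4, 0]
  [0, 0, 4]
(up to reordering of blocks).

Per-block formulas:
  For a 1×1 block at λ = 4: exp(t · [4]) = [e^(4t)].
  For a 2×2 Jordan block J_2(4): exp(t · J_2(4)) = e^(4t)·(I + t·N), where N is the 2×2 nilpotent shift.

After assembling e^{tJ} and conjugating by P, we get:

e^{tB} =
  [exp(4*t), t*exp(4*t), t*exp(4*t)]
  [0, -t*exp(4*t) + exp(4*t), -t*exp(4*t)]
  [0, t*exp(4*t), t*exp(4*t) + exp(4*t)]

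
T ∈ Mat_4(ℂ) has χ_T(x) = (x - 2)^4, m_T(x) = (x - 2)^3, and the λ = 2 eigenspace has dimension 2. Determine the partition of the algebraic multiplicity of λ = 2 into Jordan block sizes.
Block sizes for λ = 2: [3, 1]

Step 1 — from the characteristic polynomial, algebraic multiplicity of λ = 2 is 4. From dim ker(T − (2)·I) = 2, there are exactly 2 Jordan blocks for λ = 2.
Step 2 — from the minimal polynomial, the factor (x − 2)^3 tells us the largest block for λ = 2 has size 3.
Step 3 — with total size 4, 2 blocks, and largest block 3, the block sizes (in nonincreasing order) are [3, 1].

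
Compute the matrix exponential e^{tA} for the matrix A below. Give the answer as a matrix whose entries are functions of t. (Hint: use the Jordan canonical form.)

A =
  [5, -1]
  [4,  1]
e^{tA} =
  [2*t*exp(3*t) + exp(3*t), -t*exp(3*t)]
  [4*t*exp(3*t), -2*t*exp(3*t) + exp(3*t)]

Strategy: write A = P · J · P⁻¹ where J is a Jordan canonical form, so e^{tA} = P · e^{tJ} · P⁻¹, and e^{tJ} can be computed block-by-block.

A has Jordan form
J =
  [3, 1]
  [0, 3]
(up to reordering of blocks).

Per-block formulas:
  For a 2×2 Jordan block J_2(3): exp(t · J_2(3)) = e^(3t)·(I + t·N), where N is the 2×2 nilpotent shift.

After assembling e^{tJ} and conjugating by P, we get:

e^{tA} =
  [2*t*exp(3*t) + exp(3*t), -t*exp(3*t)]
  [4*t*exp(3*t), -2*t*exp(3*t) + exp(3*t)]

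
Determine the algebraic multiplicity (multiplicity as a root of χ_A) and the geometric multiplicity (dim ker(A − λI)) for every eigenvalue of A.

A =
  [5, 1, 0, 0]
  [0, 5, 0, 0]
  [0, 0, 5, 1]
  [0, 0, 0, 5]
λ = 5: alg = 4, geom = 2

Step 1 — factor the characteristic polynomial to read off the algebraic multiplicities:
  χ_A(x) = (x - 5)^4

Step 2 — compute geometric multiplicities via the rank-nullity identity g(λ) = n − rank(A − λI):
  rank(A − (5)·I) = 2, so dim ker(A − (5)·I) = n − 2 = 2

Summary:
  λ = 5: algebraic multiplicity = 4, geometric multiplicity = 2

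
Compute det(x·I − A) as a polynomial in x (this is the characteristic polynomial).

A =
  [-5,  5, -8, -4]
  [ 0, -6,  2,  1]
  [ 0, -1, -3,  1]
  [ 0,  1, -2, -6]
x^4 + 20*x^3 + 150*x^2 + 500*x + 625

Expanding det(x·I − A) (e.g. by cofactor expansion or by noting that A is similar to its Jordan form J, which has the same characteristic polynomial as A) gives
  χ_A(x) = x^4 + 20*x^3 + 150*x^2 + 500*x + 625
which factors as (x + 5)^4. The eigenvalues (with algebraic multiplicities) are λ = -5 with multiplicity 4.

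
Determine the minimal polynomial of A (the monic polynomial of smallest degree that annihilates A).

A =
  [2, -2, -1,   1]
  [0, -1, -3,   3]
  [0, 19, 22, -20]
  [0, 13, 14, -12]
x^3 - 9*x^2 + 24*x - 20

The characteristic polynomial is χ_A(x) = (x - 5)*(x - 2)^3, so the eigenvalues are known. The minimal polynomial is
  m_A(x) = Π_λ (x − λ)^{k_λ}
where k_λ is the size of the *largest* Jordan block for λ (equivalently, the smallest k with (A − λI)^k v = 0 for every generalised eigenvector v of λ).

  λ = 2: largest Jordan block has size 2, contributing (x − 2)^2
  λ = 5: largest Jordan block has size 1, contributing (x − 5)

So m_A(x) = (x - 5)*(x - 2)^2 = x^3 - 9*x^2 + 24*x - 20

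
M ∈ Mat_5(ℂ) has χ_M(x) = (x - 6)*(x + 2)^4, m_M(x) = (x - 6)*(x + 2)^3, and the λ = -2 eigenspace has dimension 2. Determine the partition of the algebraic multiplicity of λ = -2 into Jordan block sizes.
Block sizes for λ = -2: [3, 1]

Step 1 — from the characteristic polynomial, algebraic multiplicity of λ = -2 is 4. From dim ker(M − (-2)·I) = 2, there are exactly 2 Jordan blocks for λ = -2.
Step 2 — from the minimal polynomial, the factor (x + 2)^3 tells us the largest block for λ = -2 has size 3.
Step 3 — with total size 4, 2 blocks, and largest block 3, the block sizes (in nonincreasing order) are [3, 1].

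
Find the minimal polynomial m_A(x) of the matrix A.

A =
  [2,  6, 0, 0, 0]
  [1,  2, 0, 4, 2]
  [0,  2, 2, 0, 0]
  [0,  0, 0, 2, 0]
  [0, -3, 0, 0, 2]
x^3 - 6*x^2 + 12*x - 8

The characteristic polynomial is χ_A(x) = (x - 2)^5, so the eigenvalues are known. The minimal polynomial is
  m_A(x) = Π_λ (x − λ)^{k_λ}
where k_λ is the size of the *largest* Jordan block for λ (equivalently, the smallest k with (A − λI)^k v = 0 for every generalised eigenvector v of λ).

  λ = 2: largest Jordan block has size 3, contributing (x − 2)^3

So m_A(x) = (x - 2)^3 = x^3 - 6*x^2 + 12*x - 8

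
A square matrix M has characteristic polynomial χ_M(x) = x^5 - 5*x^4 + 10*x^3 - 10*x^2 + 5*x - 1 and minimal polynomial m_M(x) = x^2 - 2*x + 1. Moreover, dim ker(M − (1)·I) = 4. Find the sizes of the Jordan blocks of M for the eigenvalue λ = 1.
Block sizes for λ = 1: [2, 1, 1, 1]

Step 1 — from the characteristic polynomial, algebraic multiplicity of λ = 1 is 5. From dim ker(M − (1)·I) = 4, there are exactly 4 Jordan blocks for λ = 1.
Step 2 — from the minimal polynomial, the factor (x − 1)^2 tells us the largest block for λ = 1 has size 2.
Step 3 — with total size 5, 4 blocks, and largest block 2, the block sizes (in nonincreasing order) are [2, 1, 1, 1].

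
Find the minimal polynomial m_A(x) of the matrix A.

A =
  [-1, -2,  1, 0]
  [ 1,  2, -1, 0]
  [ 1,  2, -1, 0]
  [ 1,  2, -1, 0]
x^2

The characteristic polynomial is χ_A(x) = x^4, so the eigenvalues are known. The minimal polynomial is
  m_A(x) = Π_λ (x − λ)^{k_λ}
where k_λ is the size of the *largest* Jordan block for λ (equivalently, the smallest k with (A − λI)^k v = 0 for every generalised eigenvector v of λ).

  λ = 0: largest Jordan block has size 2, contributing (x − 0)^2

So m_A(x) = x^2 = x^2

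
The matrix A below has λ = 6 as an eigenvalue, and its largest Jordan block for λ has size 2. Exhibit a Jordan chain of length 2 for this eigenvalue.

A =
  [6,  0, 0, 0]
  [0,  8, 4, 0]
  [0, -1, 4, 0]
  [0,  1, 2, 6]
A Jordan chain for λ = 6 of length 2:
v_1 = (0, 2, -1, 1)ᵀ
v_2 = (0, 1, 0, 0)ᵀ

Let N = A − (6)·I. We want v_2 with N^2 v_2 = 0 but N^1 v_2 ≠ 0; then v_{j-1} := N · v_j for j = 2, …, 2.

Pick v_2 = (0, 1, 0, 0)ᵀ.
Then v_1 = N · v_2 = (0, 2, -1, 1)ᵀ.

Sanity check: (A − (6)·I) v_1 = (0, 0, 0, 0)ᵀ = 0. ✓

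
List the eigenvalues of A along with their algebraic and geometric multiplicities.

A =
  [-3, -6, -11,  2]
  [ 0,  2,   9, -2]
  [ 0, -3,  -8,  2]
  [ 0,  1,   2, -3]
λ = -3: alg = 4, geom = 2

Step 1 — factor the characteristic polynomial to read off the algebraic multiplicities:
  χ_A(x) = (x + 3)^4

Step 2 — compute geometric multiplicities via the rank-nullity identity g(λ) = n − rank(A − λI):
  rank(A − (-3)·I) = 2, so dim ker(A − (-3)·I) = n − 2 = 2

Summary:
  λ = -3: algebraic multiplicity = 4, geometric multiplicity = 2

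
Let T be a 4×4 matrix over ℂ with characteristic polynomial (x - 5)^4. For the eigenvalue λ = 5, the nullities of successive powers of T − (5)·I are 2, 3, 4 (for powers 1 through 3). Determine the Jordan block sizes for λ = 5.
Block sizes for λ = 5: [3, 1]

From the dimensions of kernels of powers, the number of Jordan blocks of size at least j is d_j − d_{j−1} where d_j = dim ker(N^j) (with d_0 = 0). Computing the differences gives [2, 1, 1].
The number of blocks of size exactly k is (#blocks of size ≥ k) − (#blocks of size ≥ k + 1), so the partition is: 1 block(s) of size 1, 1 block(s) of size 3.
In nonincreasing order the block sizes are [3, 1].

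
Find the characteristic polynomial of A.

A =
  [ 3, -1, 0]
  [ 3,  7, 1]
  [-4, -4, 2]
x^3 - 12*x^2 + 48*x - 64

Expanding det(x·I − A) (e.g. by cofactor expansion or by noting that A is similar to its Jordan form J, which has the same characteristic polynomial as A) gives
  χ_A(x) = x^3 - 12*x^2 + 48*x - 64
which factors as (x - 4)^3. The eigenvalues (with algebraic multiplicities) are λ = 4 with multiplicity 3.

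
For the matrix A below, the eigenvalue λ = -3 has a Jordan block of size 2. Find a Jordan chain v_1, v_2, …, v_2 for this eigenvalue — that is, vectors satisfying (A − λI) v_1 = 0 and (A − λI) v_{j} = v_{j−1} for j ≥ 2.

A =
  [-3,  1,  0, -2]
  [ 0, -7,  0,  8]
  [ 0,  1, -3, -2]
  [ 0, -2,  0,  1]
A Jordan chain for λ = -3 of length 2:
v_1 = (1, -4, 1, -2)ᵀ
v_2 = (0, 1, 0, 0)ᵀ

Let N = A − (-3)·I. We want v_2 with N^2 v_2 = 0 but N^1 v_2 ≠ 0; then v_{j-1} := N · v_j for j = 2, …, 2.

Pick v_2 = (0, 1, 0, 0)ᵀ.
Then v_1 = N · v_2 = (1, -4, 1, -2)ᵀ.

Sanity check: (A − (-3)·I) v_1 = (0, 0, 0, 0)ᵀ = 0. ✓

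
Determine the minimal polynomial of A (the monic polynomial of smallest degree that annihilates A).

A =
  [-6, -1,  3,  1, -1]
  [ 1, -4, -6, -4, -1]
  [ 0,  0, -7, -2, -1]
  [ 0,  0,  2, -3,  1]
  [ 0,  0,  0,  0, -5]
x^3 + 15*x^2 + 75*x + 125

The characteristic polynomial is χ_A(x) = (x + 5)^5, so the eigenvalues are known. The minimal polynomial is
  m_A(x) = Π_λ (x − λ)^{k_λ}
where k_λ is the size of the *largest* Jordan block for λ (equivalently, the smallest k with (A − λI)^k v = 0 for every generalised eigenvector v of λ).

  λ = -5: largest Jordan block has size 3, contributing (x + 5)^3

So m_A(x) = (x + 5)^3 = x^3 + 15*x^2 + 75*x + 125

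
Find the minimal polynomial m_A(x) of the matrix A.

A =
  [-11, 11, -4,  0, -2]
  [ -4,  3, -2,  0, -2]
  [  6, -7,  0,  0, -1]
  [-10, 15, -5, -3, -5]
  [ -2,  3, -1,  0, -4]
x^2 + 6*x + 9

The characteristic polynomial is χ_A(x) = (x + 3)^5, so the eigenvalues are known. The minimal polynomial is
  m_A(x) = Π_λ (x − λ)^{k_λ}
where k_λ is the size of the *largest* Jordan block for λ (equivalently, the smallest k with (A − λI)^k v = 0 for every generalised eigenvector v of λ).

  λ = -3: largest Jordan block has size 2, contributing (x + 3)^2

So m_A(x) = (x + 3)^2 = x^2 + 6*x + 9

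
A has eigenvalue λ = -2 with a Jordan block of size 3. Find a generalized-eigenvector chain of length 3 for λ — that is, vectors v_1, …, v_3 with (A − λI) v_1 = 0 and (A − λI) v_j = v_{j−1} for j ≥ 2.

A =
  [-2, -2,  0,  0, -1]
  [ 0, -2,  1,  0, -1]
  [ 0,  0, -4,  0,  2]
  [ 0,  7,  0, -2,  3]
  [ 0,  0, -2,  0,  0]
A Jordan chain for λ = -2 of length 3:
v_1 = (0, 0, 0, 1, 0)ᵀ
v_2 = (0, 1, -2, 0, -2)ᵀ
v_3 = (0, 0, 1, 0, 0)ᵀ

Let N = A − (-2)·I. We want v_3 with N^3 v_3 = 0 but N^2 v_3 ≠ 0; then v_{j-1} := N · v_j for j = 3, …, 2.

Pick v_3 = (0, 0, 1, 0, 0)ᵀ.
Then v_2 = N · v_3 = (0, 1, -2, 0, -2)ᵀ.
Then v_1 = N · v_2 = (0, 0, 0, 1, 0)ᵀ.

Sanity check: (A − (-2)·I) v_1 = (0, 0, 0, 0, 0)ᵀ = 0. ✓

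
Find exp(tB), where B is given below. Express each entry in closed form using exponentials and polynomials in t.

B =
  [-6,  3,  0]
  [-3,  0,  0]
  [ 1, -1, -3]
e^{tB} =
  [-3*t*exp(-3*t) + exp(-3*t), 3*t*exp(-3*t), 0]
  [-3*t*exp(-3*t), 3*t*exp(-3*t) + exp(-3*t), 0]
  [t*exp(-3*t), -t*exp(-3*t), exp(-3*t)]

Strategy: write B = P · J · P⁻¹ where J is a Jordan canonical form, so e^{tB} = P · e^{tJ} · P⁻¹, and e^{tJ} can be computed block-by-block.

B has Jordan form
J =
  [-3,  1,  0]
  [ 0, -3,  0]
  [ 0,  0, -3]
(up to reordering of blocks).

Per-block formulas:
  For a 2×2 Jordan block J_2(-3): exp(t · J_2(-3)) = e^(-3t)·(I + t·N), where N is the 2×2 nilpotent shift.
  For a 1×1 block at λ = -3: exp(t · [-3]) = [e^(-3t)].

After assembling e^{tJ} and conjugating by P, we get:

e^{tB} =
  [-3*t*exp(-3*t) + exp(-3*t), 3*t*exp(-3*t), 0]
  [-3*t*exp(-3*t), 3*t*exp(-3*t) + exp(-3*t), 0]
  [t*exp(-3*t), -t*exp(-3*t), exp(-3*t)]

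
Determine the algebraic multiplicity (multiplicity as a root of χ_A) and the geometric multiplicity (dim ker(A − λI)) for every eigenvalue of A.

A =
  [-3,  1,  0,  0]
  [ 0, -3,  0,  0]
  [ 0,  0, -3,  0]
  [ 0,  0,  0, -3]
λ = -3: alg = 4, geom = 3

Step 1 — factor the characteristic polynomial to read off the algebraic multiplicities:
  χ_A(x) = (x + 3)^4

Step 2 — compute geometric multiplicities via the rank-nullity identity g(λ) = n − rank(A − λI):
  rank(A − (-3)·I) = 1, so dim ker(A − (-3)·I) = n − 1 = 3

Summary:
  λ = -3: algebraic multiplicity = 4, geometric multiplicity = 3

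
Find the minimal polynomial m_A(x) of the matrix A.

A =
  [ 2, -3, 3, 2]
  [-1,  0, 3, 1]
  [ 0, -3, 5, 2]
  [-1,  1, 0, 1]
x^3 - 6*x^2 + 12*x - 8

The characteristic polynomial is χ_A(x) = (x - 2)^4, so the eigenvalues are known. The minimal polynomial is
  m_A(x) = Π_λ (x − λ)^{k_λ}
where k_λ is the size of the *largest* Jordan block for λ (equivalently, the smallest k with (A − λI)^k v = 0 for every generalised eigenvector v of λ).

  λ = 2: largest Jordan block has size 3, contributing (x − 2)^3

So m_A(x) = (x - 2)^3 = x^3 - 6*x^2 + 12*x - 8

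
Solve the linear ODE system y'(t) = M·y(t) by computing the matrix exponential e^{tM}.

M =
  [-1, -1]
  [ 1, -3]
e^{tM} =
  [t*exp(-2*t) + exp(-2*t), -t*exp(-2*t)]
  [t*exp(-2*t), -t*exp(-2*t) + exp(-2*t)]

Strategy: write M = P · J · P⁻¹ where J is a Jordan canonical form, so e^{tM} = P · e^{tJ} · P⁻¹, and e^{tJ} can be computed block-by-block.

M has Jordan form
J =
  [-2,  1]
  [ 0, -2]
(up to reordering of blocks).

Per-block formulas:
  For a 2×2 Jordan block J_2(-2): exp(t · J_2(-2)) = e^(-2t)·(I + t·N), where N is the 2×2 nilpotent shift.

After assembling e^{tJ} and conjugating by P, we get:

e^{tM} =
  [t*exp(-2*t) + exp(-2*t), -t*exp(-2*t)]
  [t*exp(-2*t), -t*exp(-2*t) + exp(-2*t)]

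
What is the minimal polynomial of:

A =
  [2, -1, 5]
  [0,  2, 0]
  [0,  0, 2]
x^2 - 4*x + 4

The characteristic polynomial is χ_A(x) = (x - 2)^3, so the eigenvalues are known. The minimal polynomial is
  m_A(x) = Π_λ (x − λ)^{k_λ}
where k_λ is the size of the *largest* Jordan block for λ (equivalently, the smallest k with (A − λI)^k v = 0 for every generalised eigenvector v of λ).

  λ = 2: largest Jordan block has size 2, contributing (x − 2)^2

So m_A(x) = (x - 2)^2 = x^2 - 4*x + 4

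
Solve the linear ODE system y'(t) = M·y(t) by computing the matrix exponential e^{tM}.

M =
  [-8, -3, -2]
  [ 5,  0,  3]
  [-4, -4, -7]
e^{tM} =
  [t^2*exp(-5*t) - 3*t*exp(-5*t) + exp(-5*t), t^2*exp(-5*t) - 3*t*exp(-5*t), t^2*exp(-5*t)/2 - 2*t*exp(-5*t)]
  [-t^2*exp(-5*t) + 5*t*exp(-5*t), -t^2*exp(-5*t) + 5*t*exp(-5*t) + exp(-5*t), -t^2*exp(-5*t)/2 + 3*t*exp(-5*t)]
  [-4*t*exp(-5*t), -4*t*exp(-5*t), -2*t*exp(-5*t) + exp(-5*t)]

Strategy: write M = P · J · P⁻¹ where J is a Jordan canonical form, so e^{tM} = P · e^{tJ} · P⁻¹, and e^{tJ} can be computed block-by-block.

M has Jordan form
J =
  [-5,  1,  0]
  [ 0, -5,  1]
  [ 0,  0, -5]
(up to reordering of blocks).

Per-block formulas:
  For a 3×3 Jordan block J_3(-5): exp(t · J_3(-5)) = e^(-5t)·(I + t·N + (t^2/2)·N^2), where N is the 3×3 nilpotent shift.

After assembling e^{tJ} and conjugating by P, we get:

e^{tM} =
  [t^2*exp(-5*t) - 3*t*exp(-5*t) + exp(-5*t), t^2*exp(-5*t) - 3*t*exp(-5*t), t^2*exp(-5*t)/2 - 2*t*exp(-5*t)]
  [-t^2*exp(-5*t) + 5*t*exp(-5*t), -t^2*exp(-5*t) + 5*t*exp(-5*t) + exp(-5*t), -t^2*exp(-5*t)/2 + 3*t*exp(-5*t)]
  [-4*t*exp(-5*t), -4*t*exp(-5*t), -2*t*exp(-5*t) + exp(-5*t)]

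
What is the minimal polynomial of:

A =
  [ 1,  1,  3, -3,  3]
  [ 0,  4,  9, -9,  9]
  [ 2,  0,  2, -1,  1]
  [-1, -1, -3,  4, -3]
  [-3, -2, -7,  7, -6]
x^3 - 3*x^2 + 3*x - 1

The characteristic polynomial is χ_A(x) = (x - 1)^5, so the eigenvalues are known. The minimal polynomial is
  m_A(x) = Π_λ (x − λ)^{k_λ}
where k_λ is the size of the *largest* Jordan block for λ (equivalently, the smallest k with (A − λI)^k v = 0 for every generalised eigenvector v of λ).

  λ = 1: largest Jordan block has size 3, contributing (x − 1)^3

So m_A(x) = (x - 1)^3 = x^3 - 3*x^2 + 3*x - 1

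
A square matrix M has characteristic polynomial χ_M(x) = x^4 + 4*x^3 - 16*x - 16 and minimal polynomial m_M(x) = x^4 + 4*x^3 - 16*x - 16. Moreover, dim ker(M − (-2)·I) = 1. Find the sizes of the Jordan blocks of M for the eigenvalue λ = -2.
Block sizes for λ = -2: [3]

Step 1 — from the characteristic polynomial, algebraic multiplicity of λ = -2 is 3. From dim ker(M − (-2)·I) = 1, there are exactly 1 Jordan blocks for λ = -2.
Step 2 — from the minimal polynomial, the factor (x + 2)^3 tells us the largest block for λ = -2 has size 3.
Step 3 — with total size 3, 1 blocks, and largest block 3, the block sizes (in nonincreasing order) are [3].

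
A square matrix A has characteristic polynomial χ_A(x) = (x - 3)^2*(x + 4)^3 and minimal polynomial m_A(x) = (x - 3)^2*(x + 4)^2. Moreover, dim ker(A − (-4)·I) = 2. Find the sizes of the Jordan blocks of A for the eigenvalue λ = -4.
Block sizes for λ = -4: [2, 1]

Step 1 — from the characteristic polynomial, algebraic multiplicity of λ = -4 is 3. From dim ker(A − (-4)·I) = 2, there are exactly 2 Jordan blocks for λ = -4.
Step 2 — from the minimal polynomial, the factor (x + 4)^2 tells us the largest block for λ = -4 has size 2.
Step 3 — with total size 3, 2 blocks, and largest block 2, the block sizes (in nonincreasing order) are [2, 1].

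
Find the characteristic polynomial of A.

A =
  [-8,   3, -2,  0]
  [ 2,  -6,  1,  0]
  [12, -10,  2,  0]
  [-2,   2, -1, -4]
x^4 + 16*x^3 + 96*x^2 + 256*x + 256

Expanding det(x·I − A) (e.g. by cofactor expansion or by noting that A is similar to its Jordan form J, which has the same characteristic polynomial as A) gives
  χ_A(x) = x^4 + 16*x^3 + 96*x^2 + 256*x + 256
which factors as (x + 4)^4. The eigenvalues (with algebraic multiplicities) are λ = -4 with multiplicity 4.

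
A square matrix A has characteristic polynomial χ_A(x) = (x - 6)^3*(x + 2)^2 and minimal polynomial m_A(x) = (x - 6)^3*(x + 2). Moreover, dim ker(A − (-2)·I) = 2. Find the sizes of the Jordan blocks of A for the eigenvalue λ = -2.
Block sizes for λ = -2: [1, 1]

Step 1 — from the characteristic polynomial, algebraic multiplicity of λ = -2 is 2. From dim ker(A − (-2)·I) = 2, there are exactly 2 Jordan blocks for λ = -2.
Step 2 — from the minimal polynomial, the factor (x + 2) tells us the largest block for λ = -2 has size 1.
Step 3 — with total size 2, 2 blocks, and largest block 1, the block sizes (in nonincreasing order) are [1, 1].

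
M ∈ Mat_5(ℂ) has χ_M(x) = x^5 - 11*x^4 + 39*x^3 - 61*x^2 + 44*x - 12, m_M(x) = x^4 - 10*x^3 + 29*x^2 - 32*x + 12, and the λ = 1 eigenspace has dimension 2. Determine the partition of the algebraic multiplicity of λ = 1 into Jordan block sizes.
Block sizes for λ = 1: [2, 1]

Step 1 — from the characteristic polynomial, algebraic multiplicity of λ = 1 is 3. From dim ker(M − (1)·I) = 2, there are exactly 2 Jordan blocks for λ = 1.
Step 2 — from the minimal polynomial, the factor (x − 1)^2 tells us the largest block for λ = 1 has size 2.
Step 3 — with total size 3, 2 blocks, and largest block 2, the block sizes (in nonincreasing order) are [2, 1].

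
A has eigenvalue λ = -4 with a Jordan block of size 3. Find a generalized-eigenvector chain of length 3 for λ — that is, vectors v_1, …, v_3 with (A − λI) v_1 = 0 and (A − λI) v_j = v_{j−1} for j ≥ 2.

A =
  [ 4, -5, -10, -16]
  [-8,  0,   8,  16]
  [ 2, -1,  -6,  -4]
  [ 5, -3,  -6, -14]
A Jordan chain for λ = -4 of length 3:
v_1 = (4, 0, 0, 2)ᵀ
v_2 = (8, -8, 2, 5)ᵀ
v_3 = (1, 0, 0, 0)ᵀ

Let N = A − (-4)·I. We want v_3 with N^3 v_3 = 0 but N^2 v_3 ≠ 0; then v_{j-1} := N · v_j for j = 3, …, 2.

Pick v_3 = (1, 0, 0, 0)ᵀ.
Then v_2 = N · v_3 = (8, -8, 2, 5)ᵀ.
Then v_1 = N · v_2 = (4, 0, 0, 2)ᵀ.

Sanity check: (A − (-4)·I) v_1 = (0, 0, 0, 0)ᵀ = 0. ✓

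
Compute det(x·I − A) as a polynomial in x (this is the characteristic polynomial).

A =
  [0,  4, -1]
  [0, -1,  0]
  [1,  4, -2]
x^3 + 3*x^2 + 3*x + 1

Expanding det(x·I − A) (e.g. by cofactor expansion or by noting that A is similar to its Jordan form J, which has the same characteristic polynomial as A) gives
  χ_A(x) = x^3 + 3*x^2 + 3*x + 1
which factors as (x + 1)^3. The eigenvalues (with algebraic multiplicities) are λ = -1 with multiplicity 3.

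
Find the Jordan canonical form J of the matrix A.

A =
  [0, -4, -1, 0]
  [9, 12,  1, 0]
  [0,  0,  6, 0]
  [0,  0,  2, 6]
J_3(6) ⊕ J_1(6)

The characteristic polynomial is
  det(x·I − A) = x^4 - 24*x^3 + 216*x^2 - 864*x + 1296 = (x - 6)^4

Eigenvalues and multiplicities (the geometric multiplicity of λ is n − rank(A − λI), which equals the number of Jordan blocks for λ):
  λ = 6: algebraic multiplicity = 4, geometric multiplicity = 2

Determining the block sizes for each eigenvalue:
  λ = 6: with am = 4 and gm = 2, the partition is not yet determined (e.g. several partitions of 4 into 2 parts exist). Let N = A − (6)·I. Computing rank(N^1) = 2, rank(N^2) = 1, rank(N^3) = 0; the number of blocks of size ≥ j is rank(N^{j−1}) − rank(N^j), giving [2, 1, 1]. So we have 1 block(s) of size 3, 1 block(s) of size 1 → block sizes [3, 1]

Assembling the blocks gives a Jordan form
J =
  [6, 1, 0, 0]
  [0, 6, 1, 0]
  [0, 0, 6, 0]
  [0, 0, 0, 6]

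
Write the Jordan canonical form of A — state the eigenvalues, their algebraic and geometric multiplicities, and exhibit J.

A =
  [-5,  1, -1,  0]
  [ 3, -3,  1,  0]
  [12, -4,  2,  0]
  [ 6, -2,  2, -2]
J_2(-2) ⊕ J_1(-2) ⊕ J_1(-2)

The characteristic polynomial is
  det(x·I − A) = x^4 + 8*x^3 + 24*x^2 + 32*x + 16 = (x + 2)^4

Eigenvalues and multiplicities (the geometric multiplicity of λ is n − rank(A − λI), which equals the number of Jordan blocks for λ):
  λ = -2: algebraic multiplicity = 4, geometric multiplicity = 3

Determining the block sizes for each eigenvalue:
  λ = -2: 3 blocks summing to 4 forces exactly one block of size 2 and the rest size 1 → block sizes [2, 1, 1]

Assembling the blocks gives a Jordan form
J =
  [-2,  1,  0,  0]
  [ 0, -2,  0,  0]
  [ 0,  0, -2,  0]
  [ 0,  0,  0, -2]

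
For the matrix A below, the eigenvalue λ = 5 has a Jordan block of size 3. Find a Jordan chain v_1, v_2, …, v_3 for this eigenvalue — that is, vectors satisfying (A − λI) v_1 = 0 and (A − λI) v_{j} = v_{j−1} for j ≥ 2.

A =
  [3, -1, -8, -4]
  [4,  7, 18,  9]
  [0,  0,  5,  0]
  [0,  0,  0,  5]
A Jordan chain for λ = 5 of length 3:
v_1 = (-2, 4, 0, 0)ᵀ
v_2 = (-8, 18, 0, 0)ᵀ
v_3 = (0, 0, 1, 0)ᵀ

Let N = A − (5)·I. We want v_3 with N^3 v_3 = 0 but N^2 v_3 ≠ 0; then v_{j-1} := N · v_j for j = 3, …, 2.

Pick v_3 = (0, 0, 1, 0)ᵀ.
Then v_2 = N · v_3 = (-8, 18, 0, 0)ᵀ.
Then v_1 = N · v_2 = (-2, 4, 0, 0)ᵀ.

Sanity check: (A − (5)·I) v_1 = (0, 0, 0, 0)ᵀ = 0. ✓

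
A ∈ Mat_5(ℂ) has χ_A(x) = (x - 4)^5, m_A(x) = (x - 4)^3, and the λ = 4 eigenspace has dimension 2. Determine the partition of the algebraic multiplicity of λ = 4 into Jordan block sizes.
Block sizes for λ = 4: [3, 2]

Step 1 — from the characteristic polynomial, algebraic multiplicity of λ = 4 is 5. From dim ker(A − (4)·I) = 2, there are exactly 2 Jordan blocks for λ = 4.
Step 2 — from the minimal polynomial, the factor (x − 4)^3 tells us the largest block for λ = 4 has size 3.
Step 3 — with total size 5, 2 blocks, and largest block 3, the block sizes (in nonincreasing order) are [3, 2].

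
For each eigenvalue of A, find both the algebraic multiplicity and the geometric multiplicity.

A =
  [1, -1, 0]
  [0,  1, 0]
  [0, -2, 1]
λ = 1: alg = 3, geom = 2

Step 1 — factor the characteristic polynomial to read off the algebraic multiplicities:
  χ_A(x) = (x - 1)^3

Step 2 — compute geometric multiplicities via the rank-nullity identity g(λ) = n − rank(A − λI):
  rank(A − (1)·I) = 1, so dim ker(A − (1)·I) = n − 1 = 2

Summary:
  λ = 1: algebraic multiplicity = 3, geometric multiplicity = 2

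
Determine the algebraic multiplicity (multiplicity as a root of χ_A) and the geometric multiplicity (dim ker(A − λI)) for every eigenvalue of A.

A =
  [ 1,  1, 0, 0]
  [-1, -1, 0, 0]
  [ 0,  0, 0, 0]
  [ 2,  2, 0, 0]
λ = 0: alg = 4, geom = 3

Step 1 — factor the characteristic polynomial to read off the algebraic multiplicities:
  χ_A(x) = x^4

Step 2 — compute geometric multiplicities via the rank-nullity identity g(λ) = n − rank(A − λI):
  rank(A − (0)·I) = 1, so dim ker(A − (0)·I) = n − 1 = 3

Summary:
  λ = 0: algebraic multiplicity = 4, geometric multiplicity = 3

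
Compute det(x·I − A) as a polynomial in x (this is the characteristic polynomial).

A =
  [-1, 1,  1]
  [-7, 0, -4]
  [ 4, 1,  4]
x^3 - 3*x^2 + 3*x - 1

Expanding det(x·I − A) (e.g. by cofactor expansion or by noting that A is similar to its Jordan form J, which has the same characteristic polynomial as A) gives
  χ_A(x) = x^3 - 3*x^2 + 3*x - 1
which factors as (x - 1)^3. The eigenvalues (with algebraic multiplicities) are λ = 1 with multiplicity 3.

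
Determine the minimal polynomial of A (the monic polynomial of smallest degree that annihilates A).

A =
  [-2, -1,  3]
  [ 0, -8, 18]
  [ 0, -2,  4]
x^2 + 4*x + 4

The characteristic polynomial is χ_A(x) = (x + 2)^3, so the eigenvalues are known. The minimal polynomial is
  m_A(x) = Π_λ (x − λ)^{k_λ}
where k_λ is the size of the *largest* Jordan block for λ (equivalently, the smallest k with (A − λI)^k v = 0 for every generalised eigenvector v of λ).

  λ = -2: largest Jordan block has size 2, contributing (x + 2)^2

So m_A(x) = (x + 2)^2 = x^2 + 4*x + 4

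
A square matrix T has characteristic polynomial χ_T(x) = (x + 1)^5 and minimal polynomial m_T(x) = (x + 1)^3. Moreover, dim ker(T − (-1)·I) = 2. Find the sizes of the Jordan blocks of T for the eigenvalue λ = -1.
Block sizes for λ = -1: [3, 2]

Step 1 — from the characteristic polynomial, algebraic multiplicity of λ = -1 is 5. From dim ker(T − (-1)·I) = 2, there are exactly 2 Jordan blocks for λ = -1.
Step 2 — from the minimal polynomial, the factor (x + 1)^3 tells us the largest block for λ = -1 has size 3.
Step 3 — with total size 5, 2 blocks, and largest block 3, the block sizes (in nonincreasing order) are [3, 2].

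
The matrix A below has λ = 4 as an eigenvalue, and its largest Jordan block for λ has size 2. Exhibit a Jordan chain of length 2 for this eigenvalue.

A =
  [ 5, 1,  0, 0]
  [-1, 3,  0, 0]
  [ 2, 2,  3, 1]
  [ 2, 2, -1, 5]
A Jordan chain for λ = 4 of length 2:
v_1 = (1, -1, 2, 2)ᵀ
v_2 = (1, 0, 0, 0)ᵀ

Let N = A − (4)·I. We want v_2 with N^2 v_2 = 0 but N^1 v_2 ≠ 0; then v_{j-1} := N · v_j for j = 2, …, 2.

Pick v_2 = (1, 0, 0, 0)ᵀ.
Then v_1 = N · v_2 = (1, -1, 2, 2)ᵀ.

Sanity check: (A − (4)·I) v_1 = (0, 0, 0, 0)ᵀ = 0. ✓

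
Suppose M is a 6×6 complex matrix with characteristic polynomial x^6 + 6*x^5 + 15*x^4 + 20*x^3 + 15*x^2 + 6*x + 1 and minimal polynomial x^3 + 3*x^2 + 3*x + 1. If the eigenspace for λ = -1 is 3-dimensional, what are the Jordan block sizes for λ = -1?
Block sizes for λ = -1: [3, 2, 1]

Step 1 — from the characteristic polynomial, algebraic multiplicity of λ = -1 is 6. From dim ker(M − (-1)·I) = 3, there are exactly 3 Jordan blocks for λ = -1.
Step 2 — from the minimal polynomial, the factor (x + 1)^3 tells us the largest block for λ = -1 has size 3.
Step 3 — with total size 6, 3 blocks, and largest block 3, the block sizes (in nonincreasing order) are [3, 2, 1].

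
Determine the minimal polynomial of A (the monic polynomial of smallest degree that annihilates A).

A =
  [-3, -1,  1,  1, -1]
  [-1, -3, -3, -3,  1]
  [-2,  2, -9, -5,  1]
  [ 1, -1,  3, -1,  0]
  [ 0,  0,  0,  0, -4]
x^3 + 12*x^2 + 48*x + 64

The characteristic polynomial is χ_A(x) = (x + 4)^5, so the eigenvalues are known. The minimal polynomial is
  m_A(x) = Π_λ (x − λ)^{k_λ}
where k_λ is the size of the *largest* Jordan block for λ (equivalently, the smallest k with (A − λI)^k v = 0 for every generalised eigenvector v of λ).

  λ = -4: largest Jordan block has size 3, contributing (x + 4)^3

So m_A(x) = (x + 4)^3 = x^3 + 12*x^2 + 48*x + 64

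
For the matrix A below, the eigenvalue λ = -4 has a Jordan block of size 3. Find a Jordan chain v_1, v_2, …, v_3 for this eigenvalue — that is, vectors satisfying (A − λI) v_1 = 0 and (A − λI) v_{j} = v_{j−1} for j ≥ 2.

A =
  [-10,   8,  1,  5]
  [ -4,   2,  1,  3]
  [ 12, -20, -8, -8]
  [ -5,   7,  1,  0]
A Jordan chain for λ = -4 of length 3:
v_1 = (-9, -3, 0, -6)ᵀ
v_2 = (-6, -4, 12, -5)ᵀ
v_3 = (1, 0, 0, 0)ᵀ

Let N = A − (-4)·I. We want v_3 with N^3 v_3 = 0 but N^2 v_3 ≠ 0; then v_{j-1} := N · v_j for j = 3, …, 2.

Pick v_3 = (1, 0, 0, 0)ᵀ.
Then v_2 = N · v_3 = (-6, -4, 12, -5)ᵀ.
Then v_1 = N · v_2 = (-9, -3, 0, -6)ᵀ.

Sanity check: (A − (-4)·I) v_1 = (0, 0, 0, 0)ᵀ = 0. ✓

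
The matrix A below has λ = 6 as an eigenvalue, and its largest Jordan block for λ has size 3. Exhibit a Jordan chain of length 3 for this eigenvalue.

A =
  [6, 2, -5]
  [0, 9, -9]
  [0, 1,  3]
A Jordan chain for λ = 6 of length 3:
v_1 = (1, 0, 0)ᵀ
v_2 = (2, 3, 1)ᵀ
v_3 = (0, 1, 0)ᵀ

Let N = A − (6)·I. We want v_3 with N^3 v_3 = 0 but N^2 v_3 ≠ 0; then v_{j-1} := N · v_j for j = 3, …, 2.

Pick v_3 = (0, 1, 0)ᵀ.
Then v_2 = N · v_3 = (2, 3, 1)ᵀ.
Then v_1 = N · v_2 = (1, 0, 0)ᵀ.

Sanity check: (A − (6)·I) v_1 = (0, 0, 0)ᵀ = 0. ✓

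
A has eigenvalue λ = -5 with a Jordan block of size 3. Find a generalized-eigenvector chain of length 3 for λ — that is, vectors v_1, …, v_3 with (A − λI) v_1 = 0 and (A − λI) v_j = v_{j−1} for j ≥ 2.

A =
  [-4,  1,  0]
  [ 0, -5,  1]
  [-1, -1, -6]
A Jordan chain for λ = -5 of length 3:
v_1 = (1, -1, 0)ᵀ
v_2 = (1, 0, -1)ᵀ
v_3 = (1, 0, 0)ᵀ

Let N = A − (-5)·I. We want v_3 with N^3 v_3 = 0 but N^2 v_3 ≠ 0; then v_{j-1} := N · v_j for j = 3, …, 2.

Pick v_3 = (1, 0, 0)ᵀ.
Then v_2 = N · v_3 = (1, 0, -1)ᵀ.
Then v_1 = N · v_2 = (1, -1, 0)ᵀ.

Sanity check: (A − (-5)·I) v_1 = (0, 0, 0)ᵀ = 0. ✓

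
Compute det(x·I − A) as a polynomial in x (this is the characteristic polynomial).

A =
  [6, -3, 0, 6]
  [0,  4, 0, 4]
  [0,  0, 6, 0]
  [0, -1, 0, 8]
x^4 - 24*x^3 + 216*x^2 - 864*x + 1296

Expanding det(x·I − A) (e.g. by cofactor expansion or by noting that A is similar to its Jordan form J, which has the same characteristic polynomial as A) gives
  χ_A(x) = x^4 - 24*x^3 + 216*x^2 - 864*x + 1296
which factors as (x - 6)^4. The eigenvalues (with algebraic multiplicities) are λ = 6 with multiplicity 4.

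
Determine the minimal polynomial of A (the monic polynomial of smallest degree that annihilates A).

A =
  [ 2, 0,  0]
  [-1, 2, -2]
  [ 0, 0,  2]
x^2 - 4*x + 4

The characteristic polynomial is χ_A(x) = (x - 2)^3, so the eigenvalues are known. The minimal polynomial is
  m_A(x) = Π_λ (x − λ)^{k_λ}
where k_λ is the size of the *largest* Jordan block for λ (equivalently, the smallest k with (A − λI)^k v = 0 for every generalised eigenvector v of λ).

  λ = 2: largest Jordan block has size 2, contributing (x − 2)^2

So m_A(x) = (x - 2)^2 = x^2 - 4*x + 4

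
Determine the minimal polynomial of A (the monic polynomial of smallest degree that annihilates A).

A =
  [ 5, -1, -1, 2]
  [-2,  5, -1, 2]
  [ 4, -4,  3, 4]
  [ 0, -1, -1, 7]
x^3 - 15*x^2 + 75*x - 125

The characteristic polynomial is χ_A(x) = (x - 5)^4, so the eigenvalues are known. The minimal polynomial is
  m_A(x) = Π_λ (x − λ)^{k_λ}
where k_λ is the size of the *largest* Jordan block for λ (equivalently, the smallest k with (A − λI)^k v = 0 for every generalised eigenvector v of λ).

  λ = 5: largest Jordan block has size 3, contributing (x − 5)^3

So m_A(x) = (x - 5)^3 = x^3 - 15*x^2 + 75*x - 125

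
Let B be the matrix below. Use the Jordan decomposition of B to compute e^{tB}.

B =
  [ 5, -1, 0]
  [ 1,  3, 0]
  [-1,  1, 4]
e^{tB} =
  [t*exp(4*t) + exp(4*t), -t*exp(4*t), 0]
  [t*exp(4*t), -t*exp(4*t) + exp(4*t), 0]
  [-t*exp(4*t), t*exp(4*t), exp(4*t)]

Strategy: write B = P · J · P⁻¹ where J is a Jordan canonical form, so e^{tB} = P · e^{tJ} · P⁻¹, and e^{tJ} can be computed block-by-block.

B has Jordan form
J =
  [4, 1, 0]
  [0, 4, 0]
  [0, 0, 4]
(up to reordering of blocks).

Per-block formulas:
  For a 1×1 block at λ = 4: exp(t · [4]) = [e^(4t)].
  For a 2×2 Jordan block J_2(4): exp(t · J_2(4)) = e^(4t)·(I + t·N), where N is the 2×2 nilpotent shift.

After assembling e^{tJ} and conjugating by P, we get:

e^{tB} =
  [t*exp(4*t) + exp(4*t), -t*exp(4*t), 0]
  [t*exp(4*t), -t*exp(4*t) + exp(4*t), 0]
  [-t*exp(4*t), t*exp(4*t), exp(4*t)]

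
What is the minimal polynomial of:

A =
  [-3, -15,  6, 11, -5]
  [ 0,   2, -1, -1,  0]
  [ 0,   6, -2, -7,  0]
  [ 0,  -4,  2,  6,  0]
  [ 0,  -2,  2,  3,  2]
x^4 - 3*x^3 - 6*x^2 + 28*x - 24

The characteristic polynomial is χ_A(x) = (x - 2)^4*(x + 3), so the eigenvalues are known. The minimal polynomial is
  m_A(x) = Π_λ (x − λ)^{k_λ}
where k_λ is the size of the *largest* Jordan block for λ (equivalently, the smallest k with (A − λI)^k v = 0 for every generalised eigenvector v of λ).

  λ = -3: largest Jordan block has size 1, contributing (x + 3)
  λ = 2: largest Jordan block has size 3, contributing (x − 2)^3

So m_A(x) = (x - 2)^3*(x + 3) = x^4 - 3*x^3 - 6*x^2 + 28*x - 24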